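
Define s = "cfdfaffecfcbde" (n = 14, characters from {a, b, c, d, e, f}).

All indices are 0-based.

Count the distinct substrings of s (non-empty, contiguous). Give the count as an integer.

96

rank→(start, suffix):
  0 → (4, 'affecfcbde')
  1 → (11, 'bde')
  2 → (10, 'cbde')
  3 → (8, 'cfcbde')
  4 → (0, 'cfdfaffecfcbde')
  5 → (12, 'de')
  6 → (2, 'dfaffecfcbde')
  7 → (13, 'e')
  8 → (7, 'ecfcbde')
  9 → (3, 'faffecfcbde')
  10 → (9, 'fcbde')
  11 → (1, 'fdfaffecfcbde')
  12 → (6, 'fecfcbde')
  13 → (5, 'ffecfcbde')

SA = [4, 11, 10, 8, 0, 12, 2, 13, 7, 3, 9, 1, 6, 5]
i: (SA[i-1],SA[i]) lcp shared
  1: (4,11) 0 ''
  2: (11,10) 0 ''
  3: (10,8) 1 'c'
  4: (8,0) 2 'cf'
  5: (0,12) 0 ''
  6: (12,2) 1 'd'
  7: (2,13) 0 ''
  8: (13,7) 1 'e'
  9: (7,3) 0 ''
  10: (3,9) 1 'f'
  11: (9,1) 1 'f'
  12: (1,6) 1 'f'
  13: (6,5) 1 'f'

n(n+1)/2 = 14·15/2 = 105
Σ LCP = 0 + 0 + 0 + 1 + 2 + 0 + 1 + 0 + 1 + 0 + 1 + 1 + 1 + 1 = 9
distinct = 105 − 9 = 96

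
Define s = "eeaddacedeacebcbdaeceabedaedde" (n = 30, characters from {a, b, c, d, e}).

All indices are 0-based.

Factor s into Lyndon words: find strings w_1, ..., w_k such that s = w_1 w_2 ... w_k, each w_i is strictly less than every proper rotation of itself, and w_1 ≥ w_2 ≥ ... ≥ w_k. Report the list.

["e", "e", "add", "acede", "acebcbdaece", "abedaedde"]

emit factor 1: 'e' (i=0, period=1)
emit factor 2: 'e' (i=1, period=1)
emit factor 3: 'add' (i=2, period=3)
emit factor 4: 'acede' (i=5, period=5)
emit factor 5: 'acebcbdaece' (i=10, period=11)
emit factor 6: 'abedaedde' (i=21, period=9)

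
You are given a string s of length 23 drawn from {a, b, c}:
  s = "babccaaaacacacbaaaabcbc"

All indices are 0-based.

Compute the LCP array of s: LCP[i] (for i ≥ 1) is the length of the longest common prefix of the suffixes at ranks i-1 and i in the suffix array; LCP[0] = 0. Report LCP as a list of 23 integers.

rank→(start, suffix):
  0 → (15, 'aaaabcbc')
  1 → (5, 'aaaacacacbaaaabcbc')
  2 → (16, 'aaabcbc')
  3 → (6, 'aaacacacbaaaabcbc')
  4 → (17, 'aabcbc')
  5 → (7, 'aacacacbaaaabcbc')
  6 → (18, 'abcbc')
  7 → (1, 'abccaaaacacacbaaaabcbc')
  8 → (8, 'acacacbaaaabcbc')
  9 → (10, 'acacbaaaabcbc')
  10 → (12, 'acbaaaabcbc')
  11 → (14, 'baaaabcbc')
  12 → (0, 'babccaaaacacacbaaaabcbc')
  13 → (21, 'bc')
  14 → (19, 'bcbc')
  15 → (2, 'bccaaaacacacbaaaabcbc')
  16 → (22, 'c')
  17 → (4, 'caaaacacacbaaaabcbc')
  18 → (9, 'cacacbaaaabcbc')
  19 → (11, 'cacbaaaabcbc')
  20 → (13, 'cbaaaabcbc')
  21 → (20, 'cbc')
  22 → (3, 'ccaaaacacacbaaaabcbc')

SA = [15, 5, 16, 6, 17, 7, 18, 1, 8, 10, 12, 14, 0, 21, 19, 2, 22, 4, 9, 11, 13, 20, 3]
i: (SA[i-1],SA[i]) lcp shared
  1: (15,5) 4 'aaaa'
  2: (5,16) 3 'aaa'
  3: (16,6) 3 'aaa'
  4: (6,17) 2 'aa'
  5: (17,7) 2 'aa'
  6: (7,18) 1 'a'
  7: (18,1) 3 'abc'
  8: (1,8) 1 'a'
  9: (8,10) 4 'acac'
  10: (10,12) 2 'ac'
  11: (12,14) 0 ''
  12: (14,0) 2 'ba'
  13: (0,21) 1 'b'
  14: (21,19) 2 'bc'
  15: (19,2) 2 'bc'
  16: (2,22) 0 ''
  17: (22,4) 1 'c'
  18: (4,9) 2 'ca'
  19: (9,11) 3 'cac'
  20: (11,13) 1 'c'
  21: (13,20) 2 'cb'
  22: (20,3) 1 'c'

[0, 4, 3, 3, 2, 2, 1, 3, 1, 4, 2, 0, 2, 1, 2, 2, 0, 1, 2, 3, 1, 2, 1]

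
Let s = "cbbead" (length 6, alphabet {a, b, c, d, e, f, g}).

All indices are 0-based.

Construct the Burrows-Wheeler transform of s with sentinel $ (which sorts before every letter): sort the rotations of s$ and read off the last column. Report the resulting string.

decb$ab

rank  rotation last
    0  $cbbead  d
    1  ad$cbbe  e
    2  bbead$c  c
    3  bead$cb  b
    4  cbbead$  $
    5  d$cbbea  a
    6  ead$cbb  b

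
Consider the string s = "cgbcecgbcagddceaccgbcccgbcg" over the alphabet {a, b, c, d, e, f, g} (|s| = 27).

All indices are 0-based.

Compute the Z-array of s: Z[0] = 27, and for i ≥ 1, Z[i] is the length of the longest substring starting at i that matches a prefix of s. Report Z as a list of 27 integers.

Z[0]=27
i=1: i≥r, start 0; Z[1]=0
i=2: i≥r, start 0; Z[2]=0
i=3: i≥r, start 0; Z[3]=1 scan→box=[3,4)
i=4: i≥r, start 0; Z[4]=0
i=5: i≥r, start 0; Z[5]=4 scan→box=[5,9)
i=6: min(r-i=3, Z[1]=0)=0; Z[6]=0
i=7: min(r-i=2, Z[2]=0)=0; Z[7]=0
i=8: min(r-i=1, Z[3]=1)=1; Z[8]=1
i=9: i≥r, start 0; Z[9]=0
i=10: i≥r, start 0; Z[10]=0
i=11: i≥r, start 0; Z[11]=0
i=12: i≥r, start 0; Z[12]=0
i=13: i≥r, start 0; Z[13]=1 scan→box=[13,14)
i=14: i≥r, start 0; Z[14]=0
i=15: i≥r, start 0; Z[15]=0
i=16: i≥r, start 0; Z[16]=1 scan→box=[16,17)
i=17: i≥r, start 0; Z[17]=4 scan→box=[17,21)
i=18: min(r-i=3, Z[1]=0)=0; Z[18]=0
i=19: min(r-i=2, Z[2]=0)=0; Z[19]=0
i=20: min(r-i=1, Z[3]=1)=1; Z[20]=1
i=21: i≥r, start 0; Z[21]=1 scan→box=[21,22)
i=22: i≥r, start 0; Z[22]=4 scan→box=[22,26)
i=23: min(r-i=3, Z[1]=0)=0; Z[23]=0
i=24: min(r-i=2, Z[2]=0)=0; Z[24]=0
i=25: min(r-i=1, Z[3]=1)=1; Z[25]=2 scan→box=[25,27)
i=26: min(r-i=1, Z[1]=0)=0; Z[26]=0

[27, 0, 0, 1, 0, 4, 0, 0, 1, 0, 0, 0, 0, 1, 0, 0, 1, 4, 0, 0, 1, 1, 4, 0, 0, 2, 0]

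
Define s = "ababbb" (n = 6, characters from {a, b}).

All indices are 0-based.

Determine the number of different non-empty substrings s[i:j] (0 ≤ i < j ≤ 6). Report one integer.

sorted suffixes:
  #0 SA[0]=0  'ababbb'
  #1 SA[1]=2  'abbb'
  #2 SA[2]=5  'b'
  #3 SA[3]=1  'babbb'
  #4 SA[4]=4  'bb'
  #5 SA[5]=3  'bbb'

SA = [0, 2, 5, 1, 4, 3]
i: (SA[i-1],SA[i]) lcp shared
  1: (0,2) 2 'ab'
  2: (2,5) 0 ''
  3: (5,1) 1 'b'
  4: (1,4) 1 'b'
  5: (4,3) 2 'bb'

n(n+1)/2 = 6·7/2 = 21
Σ LCP = 0 + 2 + 0 + 1 + 1 + 2 = 6
distinct = 21 − 6 = 15

15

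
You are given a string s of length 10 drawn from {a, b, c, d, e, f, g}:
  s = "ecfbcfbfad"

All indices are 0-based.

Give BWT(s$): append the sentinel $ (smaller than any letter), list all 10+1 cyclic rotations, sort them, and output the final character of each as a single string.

rank  rotation     last
    0  $ecfbcfbfad  d
    1  ad$ecfbcfbf  f
    2  bcfbfad$ecf  f
    3  bfad$ecfbcf  f
    4  cfbcfbfad$e  e
    5  cfbfad$ecfb  b
    6  d$ecfbcfbfa  a
    7  ecfbcfbfad$  $
    8  fad$ecfbcfb  b
    9  fbcfbfad$ec  c
   10  fbfad$ecfbc  c

dfffeba$bcc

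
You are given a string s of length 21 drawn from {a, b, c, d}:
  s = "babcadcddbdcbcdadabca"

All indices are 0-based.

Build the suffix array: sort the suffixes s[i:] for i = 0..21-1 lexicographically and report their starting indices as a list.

rank→(start, suffix):
  0 → (20, 'a')
  1 → (17, 'abca')
  2 → (1, 'abcadcddbdcbcdadabca')
  3 → (15, 'adabca')
  4 → (4, 'adcddbdcbcdadabca')
  5 → (0, 'babcadcddbdcbcdadabca')
  6 → (18, 'bca')
  7 → (2, 'bcadcddbdcbcdadabca')
  8 → (12, 'bcdadabca')
  9 → (9, 'bdcbcdadabca')
  10 → (19, 'ca')
  11 → (3, 'cadcddbdcbcdadabca')
  12 → (11, 'cbcdadabca')
  13 → (13, 'cdadabca')
  14 → (6, 'cddbdcbcdadabca')
  15 → (16, 'dabca')
  16 → (14, 'dadabca')
  17 → (8, 'dbdcbcdadabca')
  18 → (10, 'dcbcdadabca')
  19 → (5, 'dcddbdcbcdadabca')
  20 → (7, 'ddbdcbcdadabca')

[20, 17, 1, 15, 4, 0, 18, 2, 12, 9, 19, 3, 11, 13, 6, 16, 14, 8, 10, 5, 7]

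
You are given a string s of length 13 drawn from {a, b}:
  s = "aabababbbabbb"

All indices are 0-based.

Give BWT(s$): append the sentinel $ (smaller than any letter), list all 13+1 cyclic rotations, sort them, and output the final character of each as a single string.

b$abbbbababbaa

rank  rotation        last
    0  $aabababbbabbb  b
    1  aabababbbabbb$  $
    2  abababbbabbb$a  a
    3  ababbbabbb$aab  b
    4  abbb$aabababbb  b
    5  abbbabbb$aabab  b
    6  b$aabababbbabb  b
    7  bababbbabbb$aa  a
    8  babbb$aabababb  b
    9  babbbabbb$aaba  a
   10  bb$aabababbbab  b
   11  bbabbb$aababab  b
   12  bbb$aabababbba  a
   13  bbbabbb$aababa  a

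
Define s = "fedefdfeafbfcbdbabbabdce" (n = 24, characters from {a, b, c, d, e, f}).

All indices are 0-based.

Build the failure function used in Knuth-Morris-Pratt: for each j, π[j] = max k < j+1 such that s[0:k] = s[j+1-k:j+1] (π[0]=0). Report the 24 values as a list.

π[0] = 0
j=1 s[j]='e': π[1]=0 (border '')
j=2 s[j]='d': π[2]=0 (border '')
j=3 s[j]='e': π[3]=0 (border '')
j=4 s[j]='f': π[4]=1 (border 'f')
j=5 s[j]='d': k: 1→0; π[5]=0 (border '')
j=6 s[j]='f': π[6]=1 (border 'f')
j=7 s[j]='e': π[7]=2 (border 'fe')
j=8 s[j]='a': k: 2→0; π[8]=0 (border '')
j=9 s[j]='f': π[9]=1 (border 'f')
j=10 s[j]='b': k: 1→0; π[10]=0 (border '')
j=11 s[j]='f': π[11]=1 (border 'f')
j=12 s[j]='c': k: 1→0; π[12]=0 (border '')
j=13 s[j]='b': π[13]=0 (border '')
j=14 s[j]='d': π[14]=0 (border '')
j=15 s[j]='b': π[15]=0 (border '')
j=16 s[j]='a': π[16]=0 (border '')
j=17 s[j]='b': π[17]=0 (border '')
j=18 s[j]='b': π[18]=0 (border '')
j=19 s[j]='a': π[19]=0 (border '')
j=20 s[j]='b': π[20]=0 (border '')
j=21 s[j]='d': π[21]=0 (border '')
j=22 s[j]='c': π[22]=0 (border '')
j=23 s[j]='e': π[23]=0 (border '')

[0, 0, 0, 0, 1, 0, 1, 2, 0, 1, 0, 1, 0, 0, 0, 0, 0, 0, 0, 0, 0, 0, 0, 0]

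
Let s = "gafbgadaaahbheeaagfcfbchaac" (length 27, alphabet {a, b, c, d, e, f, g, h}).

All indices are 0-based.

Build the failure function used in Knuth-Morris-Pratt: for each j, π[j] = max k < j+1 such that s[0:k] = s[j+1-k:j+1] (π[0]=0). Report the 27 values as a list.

π[0] = 0
j=1 s[j]='a': π[1]=0 (border '')
j=2 s[j]='f': π[2]=0 (border '')
j=3 s[j]='b': π[3]=0 (border '')
j=4 s[j]='g': π[4]=1 (border 'g')
j=5 s[j]='a': π[5]=2 (border 'ga')
j=6 s[j]='d': k: 2→0; π[6]=0 (border '')
j=7 s[j]='a': π[7]=0 (border '')
j=8 s[j]='a': π[8]=0 (border '')
j=9 s[j]='a': π[9]=0 (border '')
j=10 s[j]='h': π[10]=0 (border '')
j=11 s[j]='b': π[11]=0 (border '')
j=12 s[j]='h': π[12]=0 (border '')
j=13 s[j]='e': π[13]=0 (border '')
j=14 s[j]='e': π[14]=0 (border '')
j=15 s[j]='a': π[15]=0 (border '')
j=16 s[j]='a': π[16]=0 (border '')
j=17 s[j]='g': π[17]=1 (border 'g')
j=18 s[j]='f': k: 1→0; π[18]=0 (border '')
j=19 s[j]='c': π[19]=0 (border '')
j=20 s[j]='f': π[20]=0 (border '')
j=21 s[j]='b': π[21]=0 (border '')
j=22 s[j]='c': π[22]=0 (border '')
j=23 s[j]='h': π[23]=0 (border '')
j=24 s[j]='a': π[24]=0 (border '')
j=25 s[j]='a': π[25]=0 (border '')
j=26 s[j]='c': π[26]=0 (border '')

[0, 0, 0, 0, 1, 2, 0, 0, 0, 0, 0, 0, 0, 0, 0, 0, 0, 1, 0, 0, 0, 0, 0, 0, 0, 0, 0]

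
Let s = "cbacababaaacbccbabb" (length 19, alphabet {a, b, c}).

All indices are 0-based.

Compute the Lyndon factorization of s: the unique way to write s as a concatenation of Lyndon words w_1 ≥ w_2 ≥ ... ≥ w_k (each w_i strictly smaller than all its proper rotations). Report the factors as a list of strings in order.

emit factor 1: 'c' (i=0, period=1)
emit factor 2: 'b' (i=1, period=1)
emit factor 3: 'ac' (i=2, period=2)
emit factor 4: 'ab' (i=4, period=2)
emit factor 5: 'ab' (i=6, period=2)
emit factor 6: 'aaacbccbabb' (i=8, period=11)

["c", "b", "ac", "ab", "ab", "aaacbccbabb"]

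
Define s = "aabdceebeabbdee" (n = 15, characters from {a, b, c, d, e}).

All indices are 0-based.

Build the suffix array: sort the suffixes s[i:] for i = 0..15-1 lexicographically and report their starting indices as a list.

[0, 9, 1, 10, 2, 11, 7, 4, 3, 12, 14, 8, 6, 13, 5]

rank | idx | suffix
   0 |   0 | aabdceebeabbdee
   1 |   9 | abbdee
   2 |   1 | abdceebeabbdee
   3 |  10 | bbdee
   4 |   2 | bdceebeabbdee
   5 |  11 | bdee
   6 |   7 | beabbdee
   7 |   4 | ceebeabbdee
   8 |   3 | dceebeabbdee
   9 |  12 | dee
  10 |  14 | e
  11 |   8 | eabbdee
  12 |   6 | ebeabbdee
  13 |  13 | ee
  14 |   5 | eebeabbdee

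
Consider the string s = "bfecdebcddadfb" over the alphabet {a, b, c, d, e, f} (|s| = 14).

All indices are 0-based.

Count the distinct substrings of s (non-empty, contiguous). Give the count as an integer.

96

sorted suffixes:
  #0 SA[0]=10  'adfb'
  #1 SA[1]=13  'b'
  #2 SA[2]=6  'bcddadfb'
  #3 SA[3]=0  'bfecdebcddadfb'
  #4 SA[4]=7  'cddadfb'
  #5 SA[5]=3  'cdebcddadfb'
  #6 SA[6]=9  'dadfb'
  #7 SA[7]=8  'ddadfb'
  #8 SA[8]=4  'debcddadfb'
  #9 SA[9]=11  'dfb'
  #10 SA[10]=5  'ebcddadfb'
  #11 SA[11]=2  'ecdebcddadfb'
  #12 SA[12]=12  'fb'
  #13 SA[13]=1  'fecdebcddadfb'

SA = [10, 13, 6, 0, 7, 3, 9, 8, 4, 11, 5, 2, 12, 1]
i: (SA[i-1],SA[i]) lcp shared
  1: (10,13) 0 ''
  2: (13,6) 1 'b'
  3: (6,0) 1 'b'
  4: (0,7) 0 ''
  5: (7,3) 2 'cd'
  6: (3,9) 0 ''
  7: (9,8) 1 'd'
  8: (8,4) 1 'd'
  9: (4,11) 1 'd'
  10: (11,5) 0 ''
  11: (5,2) 1 'e'
  12: (2,12) 0 ''
  13: (12,1) 1 'f'

n(n+1)/2 = 14·15/2 = 105
Σ LCP = 0 + 0 + 1 + 1 + 0 + 2 + 0 + 1 + 1 + 1 + 0 + 1 + 0 + 1 = 9
distinct = 105 − 9 = 96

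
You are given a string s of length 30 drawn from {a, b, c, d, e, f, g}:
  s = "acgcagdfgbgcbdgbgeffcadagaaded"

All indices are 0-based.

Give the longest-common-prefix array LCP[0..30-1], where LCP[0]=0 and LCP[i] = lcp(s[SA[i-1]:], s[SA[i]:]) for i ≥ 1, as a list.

sorted suffixes:
  #0 SA[0]=25  'aaded'
  #1 SA[1]=0  'acgcagdfgbgcbdgbgeffcadagaaded'
  #2 SA[2]=21  'adagaaded'
  #3 SA[3]=26  'aded'
  #4 SA[4]=23  'agaaded'
  #5 SA[5]=4  'agdfgbgcbdgbgeffcadagaaded'
  #6 SA[6]=12  'bdgbgeffcadagaaded'
  #7 SA[7]=9  'bgcbdgbgeffcadagaaded'
  #8 SA[8]=15  'bgeffcadagaaded'
  #9 SA[9]=20  'cadagaaded'
  #10 SA[10]=3  'cagdfgbgcbdgbgeffcadagaaded'
  #11 SA[11]=11  'cbdgbgeffcadagaaded'
  #12 SA[12]=1  'cgcagdfgbgcbdgbgeffcadagaaded'
  #13 SA[13]=29  'd'
  #14 SA[14]=22  'dagaaded'
  #15 SA[15]=27  'ded'
  #16 SA[16]=6  'dfgbgcbdgbgeffcadagaaded'
  #17 SA[17]=13  'dgbgeffcadagaaded'
  #18 SA[18]=28  'ed'
  #19 SA[19]=17  'effcadagaaded'
  #20 SA[20]=19  'fcadagaaded'
  #21 SA[21]=18  'ffcadagaaded'
  #22 SA[22]=7  'fgbgcbdgbgeffcadagaaded'
  #23 SA[23]=24  'gaaded'
  #24 SA[24]=8  'gbgcbdgbgeffcadagaaded'
  #25 SA[25]=14  'gbgeffcadagaaded'
  #26 SA[26]=2  'gcagdfgbgcbdgbgeffcadagaaded'
  #27 SA[27]=10  'gcbdgbgeffcadagaaded'
  #28 SA[28]=5  'gdfgbgcbdgbgeffcadagaaded'
  #29 SA[29]=16  'geffcadagaaded'

SA = [25, 0, 21, 26, 23, 4, 12, 9, 15, 20, 3, 11, 1, 29, 22, 27, 6, 13, 28, 17, 19, 18, 7, 24, 8, 14, 2, 10, 5, 16]
rank  pair      lcp
   1  s[25:],s[0:]  1  'a'
   2  s[0:],s[21:]  1  'a'
   3  s[21:],s[26:]  2  'ad'
   4  s[26:],s[23:]  1  'a'
   5  s[23:],s[4:]  2  'ag'
   6  s[4:],s[12:]  0  ''
   7  s[12:],s[9:]  1  'b'
   8  s[9:],s[15:]  2  'bg'
   9  s[15:],s[20:]  0  ''
  10  s[20:],s[3:]  2  'ca'
  11  s[3:],s[11:]  1  'c'
  12  s[11:],s[1:]  1  'c'
  13  s[1:],s[29:]  0  ''
  14  s[29:],s[22:]  1  'd'
  15  s[22:],s[27:]  1  'd'
  16  s[27:],s[6:]  1  'd'
  17  s[6:],s[13:]  1  'd'
  18  s[13:],s[28:]  0  ''
  19  s[28:],s[17:]  1  'e'
  20  s[17:],s[19:]  0  ''
  21  s[19:],s[18:]  1  'f'
  22  s[18:],s[7:]  1  'f'
  23  s[7:],s[24:]  0  ''
  24  s[24:],s[8:]  1  'g'
  25  s[8:],s[14:]  3  'gbg'
  26  s[14:],s[2:]  1  'g'
  27  s[2:],s[10:]  2  'gc'
  28  s[10:],s[5:]  1  'g'
  29  s[5:],s[16:]  1  'g'

[0, 1, 1, 2, 1, 2, 0, 1, 2, 0, 2, 1, 1, 0, 1, 1, 1, 1, 0, 1, 0, 1, 1, 0, 1, 3, 1, 2, 1, 1]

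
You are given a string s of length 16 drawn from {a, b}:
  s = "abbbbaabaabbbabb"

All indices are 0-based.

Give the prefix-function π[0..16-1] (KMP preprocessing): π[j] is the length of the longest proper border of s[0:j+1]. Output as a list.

[0, 0, 0, 0, 0, 1, 1, 2, 1, 1, 2, 3, 4, 1, 2, 3]

π[0] = 0
j=1 s[j]='b': π[1]=0 (border '')
j=2 s[j]='b': π[2]=0 (border '')
j=3 s[j]='b': π[3]=0 (border '')
j=4 s[j]='b': π[4]=0 (border '')
j=5 s[j]='a': π[5]=1 (border 'a')
j=6 s[j]='a': k: 1→0; π[6]=1 (border 'a')
j=7 s[j]='b': π[7]=2 (border 'ab')
j=8 s[j]='a': k: 2→0; π[8]=1 (border 'a')
j=9 s[j]='a': k: 1→0; π[9]=1 (border 'a')
j=10 s[j]='b': π[10]=2 (border 'ab')
j=11 s[j]='b': π[11]=3 (border 'abb')
j=12 s[j]='b': π[12]=4 (border 'abbb')
j=13 s[j]='a': k: 4→0; π[13]=1 (border 'a')
j=14 s[j]='b': π[14]=2 (border 'ab')
j=15 s[j]='b': π[15]=3 (border 'abb')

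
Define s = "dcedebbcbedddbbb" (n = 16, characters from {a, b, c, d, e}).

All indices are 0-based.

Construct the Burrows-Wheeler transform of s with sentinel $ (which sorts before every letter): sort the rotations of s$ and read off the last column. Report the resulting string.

bbbdebcbdd$deedbc

rank  rotation           last
    0  $dcedebbcbedddbbb  b
    1  b$dcedebbcbedddbb  b
    2  bb$dcedebbcbedddb  b
    3  bbb$dcedebbcbeddd  d
    4  bbcbedddbbb$dcede  e
    5  bcbedddbbb$dcedeb  b
    6  bedddbbb$dcedebbc  c
    7  cbedddbbb$dcedebb  b
    8  cedebbcbedddbbb$d  d
    9  dbbb$dcedebbcbedd  d
   10  dcedebbcbedddbbb$  $
   11  ddbbb$dcedebbcbed  d
   12  dddbbb$dcedebbcbe  e
   13  debbcbedddbbb$dce  e
   14  ebbcbedddbbb$dced  d
   15  edddbbb$dcedebbcb  b
   16  edebbcbedddbbb$dc  c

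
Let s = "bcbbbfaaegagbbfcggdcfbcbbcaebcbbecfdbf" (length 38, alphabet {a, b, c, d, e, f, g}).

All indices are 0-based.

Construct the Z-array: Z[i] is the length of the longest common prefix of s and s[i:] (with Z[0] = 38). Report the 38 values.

Z[0]=38
i=1: fresh scan; Z[1]=0
i=2: fresh scan; Z[2]=1 scan→box=[2,3)
i=3: fresh scan; Z[3]=1 scan→box=[3,4)
i=4: fresh scan; Z[4]=1 scan→box=[4,5)
i=5: fresh scan; Z[5]=0
i=6: fresh scan; Z[6]=0
i=7: fresh scan; Z[7]=0
i=8: fresh scan; Z[8]=0
i=9: fresh scan; Z[9]=0
i=10: fresh scan; Z[10]=0
i=11: fresh scan; Z[11]=0
i=12: fresh scan; Z[12]=1 scan→box=[12,13)
i=13: fresh scan; Z[13]=1 scan→box=[13,14)
i=14: fresh scan; Z[14]=0
i=15: fresh scan; Z[15]=0
i=16: fresh scan; Z[16]=0
i=17: fresh scan; Z[17]=0
i=18: fresh scan; Z[18]=0
i=19: fresh scan; Z[19]=0
i=20: fresh scan; Z[20]=0
i=21: fresh scan; Z[21]=4 scan→box=[21,25)
i=22: min(r-i=3, Z[1]=0)=0; Z[22]=0
i=23: min(r-i=2, Z[2]=1)=1; Z[23]=1
i=24: min(r-i=1, Z[3]=1)=1; Z[24]=2 scan→box=[24,26)
i=25: min(r-i=1, Z[1]=0)=0; Z[25]=0
i=26: fresh scan; Z[26]=0
i=27: fresh scan; Z[27]=0
i=28: fresh scan; Z[28]=4 scan→box=[28,32)
i=29: min(r-i=3, Z[1]=0)=0; Z[29]=0
i=30: min(r-i=2, Z[2]=1)=1; Z[30]=1
i=31: min(r-i=1, Z[3]=1)=1; Z[31]=1
i=32: fresh scan; Z[32]=0
i=33: fresh scan; Z[33]=0
i=34: fresh scan; Z[34]=0
i=35: fresh scan; Z[35]=0
i=36: fresh scan; Z[36]=1 scan→box=[36,37)
i=37: fresh scan; Z[37]=0

[38, 0, 1, 1, 1, 0, 0, 0, 0, 0, 0, 0, 1, 1, 0, 0, 0, 0, 0, 0, 0, 4, 0, 1, 2, 0, 0, 0, 4, 0, 1, 1, 0, 0, 0, 0, 1, 0]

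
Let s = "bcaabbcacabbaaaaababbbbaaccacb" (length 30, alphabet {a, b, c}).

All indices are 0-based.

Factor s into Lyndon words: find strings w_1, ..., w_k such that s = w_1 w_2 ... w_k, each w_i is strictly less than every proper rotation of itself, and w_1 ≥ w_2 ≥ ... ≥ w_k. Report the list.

["bc", "aabbcacabb", "aaaaababbbbaaccacb"]

emit factor 1: 'bc' (i=0, period=2)
emit factor 2: 'aabbcacabb' (i=2, period=10)
emit factor 3: 'aaaaababbbbaaccacb' (i=12, period=18)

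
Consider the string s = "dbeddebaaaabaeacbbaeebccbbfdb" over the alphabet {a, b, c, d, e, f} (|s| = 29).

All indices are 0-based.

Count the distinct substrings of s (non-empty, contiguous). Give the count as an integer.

rank→(start, suffix):
  0 → (7, 'aaaabaeacbbaeebccbbfdb')
  1 → (8, 'aaabaeacbbaeebccbbfdb')
  2 → (9, 'aabaeacbbaeebccbbfdb')
  3 → (10, 'abaeacbbaeebccbbfdb')
  4 → (14, 'acbbaeebccbbfdb')
  5 → (12, 'aeacbbaeebccbbfdb')
  6 → (18, 'aeebccbbfdb')
  7 → (28, 'b')
  8 → (6, 'baaaabaeacbbaeebccbbfdb')
  9 → (11, 'baeacbbaeebccbbfdb')
  10 → (17, 'baeebccbbfdb')
  11 → (16, 'bbaeebccbbfdb')
  12 → (24, 'bbfdb')
  13 → (21, 'bccbbfdb')
  14 → (1, 'beddebaaaabaeacbbaeebccbbfdb')
  15 → (25, 'bfdb')
  16 → (15, 'cbbaeebccbbfdb')
  17 → (23, 'cbbfdb')
  18 → (22, 'ccbbfdb')
  19 → (27, 'db')
  20 → (0, 'dbeddebaaaabaeacbbaeebccbbfdb')
  21 → (3, 'ddebaaaabaeacbbaeebccbbfdb')
  22 → (4, 'debaaaabaeacbbaeebccbbfdb')
  23 → (13, 'eacbbaeebccbbfdb')
  24 → (5, 'ebaaaabaeacbbaeebccbbfdb')
  25 → (20, 'ebccbbfdb')
  26 → (2, 'eddebaaaabaeacbbaeebccbbfdb')
  27 → (19, 'eebccbbfdb')
  28 → (26, 'fdb')

SA = [7, 8, 9, 10, 14, 12, 18, 28, 6, 11, 17, 16, 24, 21, 1, 25, 15, 23, 22, 27, 0, 3, 4, 13, 5, 20, 2, 19, 26]
rank  pair      lcp
   1  s[7:],s[8:]  3  'aaa'
   2  s[8:],s[9:]  2  'aa'
   3  s[9:],s[10:]  1  'a'
   4  s[10:],s[14:]  1  'a'
   5  s[14:],s[12:]  1  'a'
   6  s[12:],s[18:]  2  'ae'
   7  s[18:],s[28:]  0  ''
   8  s[28:],s[6:]  1  'b'
   9  s[6:],s[11:]  2  'ba'
  10  s[11:],s[17:]  3  'bae'
  11  s[17:],s[16:]  1  'b'
  12  s[16:],s[24:]  2  'bb'
  13  s[24:],s[21:]  1  'b'
  14  s[21:],s[1:]  1  'b'
  15  s[1:],s[25:]  1  'b'
  16  s[25:],s[15:]  0  ''
  17  s[15:],s[23:]  3  'cbb'
  18  s[23:],s[22:]  1  'c'
  19  s[22:],s[27:]  0  ''
  20  s[27:],s[0:]  2  'db'
  21  s[0:],s[3:]  1  'd'
  22  s[3:],s[4:]  1  'd'
  23  s[4:],s[13:]  0  ''
  24  s[13:],s[5:]  1  'e'
  25  s[5:],s[20:]  2  'eb'
  26  s[20:],s[2:]  1  'e'
  27  s[2:],s[19:]  1  'e'
  28  s[19:],s[26:]  0  ''

n(n+1)/2 = 29·30/2 = 435
Σ LCP = 0 + 3 + 2 + 1 + 1 + 1 + 2 + 0 + 1 + 2 + 3 + 1 + 2 + 1 + 1 + 1 + 0 + 3 + 1 + 0 + 2 + 1 + 1 + 0 + 1 + 2 + 1 + 1 + 0 = 35
distinct = 435 − 35 = 400

400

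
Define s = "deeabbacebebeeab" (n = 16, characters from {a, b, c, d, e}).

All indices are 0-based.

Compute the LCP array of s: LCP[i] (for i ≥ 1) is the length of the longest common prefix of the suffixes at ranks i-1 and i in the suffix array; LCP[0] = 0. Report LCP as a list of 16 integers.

[0, 2, 1, 0, 1, 1, 1, 2, 0, 0, 0, 3, 1, 3, 1, 4]

rank | idx | suffix
   0 |  14 | ab
   1 |   3 | abbacebebeeab
   2 |   6 | acebebeeab
   3 |  15 | b
   4 |   5 | bacebebeeab
   5 |   4 | bbacebebeeab
   6 |   9 | bebeeab
   7 |  11 | beeab
   8 |   7 | cebebeeab
   9 |   0 | deeabbacebebeeab
  10 |  13 | eab
  11 |   2 | eabbacebebeeab
  12 |   8 | ebebeeab
  13 |  10 | ebeeab
  14 |  12 | eeab
  15 |   1 | eeabbacebebeeab

SA = [14, 3, 6, 15, 5, 4, 9, 11, 7, 0, 13, 2, 8, 10, 12, 1]
i: (SA[i-1],SA[i]) lcp shared
  1: (14,3) 2 'ab'
  2: (3,6) 1 'a'
  3: (6,15) 0 ''
  4: (15,5) 1 'b'
  5: (5,4) 1 'b'
  6: (4,9) 1 'b'
  7: (9,11) 2 'be'
  8: (11,7) 0 ''
  9: (7,0) 0 ''
  10: (0,13) 0 ''
  11: (13,2) 3 'eab'
  12: (2,8) 1 'e'
  13: (8,10) 3 'ebe'
  14: (10,12) 1 'e'
  15: (12,1) 4 'eeab'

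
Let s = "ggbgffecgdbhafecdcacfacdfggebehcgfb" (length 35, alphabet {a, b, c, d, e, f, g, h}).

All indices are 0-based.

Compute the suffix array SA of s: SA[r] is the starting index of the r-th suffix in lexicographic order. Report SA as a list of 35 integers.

rank→(start, suffix):
  0 → (21, 'acdfggebehcgfb')
  1 → (18, 'acfacdfggebehcgfb')
  2 → (12, 'afecdcacfacdfggebehcgfb')
  3 → (34, 'b')
  4 → (28, 'behcgfb')
  5 → (2, 'bgffecgdbhafecdcacfacdfggebehcgfb')
  6 → (10, 'bhafecdcacfacdfggebehcgfb')
  7 → (17, 'cacfacdfggebehcgfb')
  8 → (15, 'cdcacfacdfggebehcgfb')
  9 → (22, 'cdfggebehcgfb')
  10 → (19, 'cfacdfggebehcgfb')
  11 → (7, 'cgdbhafecdcacfacdfggebehcgfb')
  12 → (31, 'cgfb')
  13 → (9, 'dbhafecdcacfacdfggebehcgfb')
  14 → (16, 'dcacfacdfggebehcgfb')
  15 → (23, 'dfggebehcgfb')
  16 → (27, 'ebehcgfb')
  17 → (14, 'ecdcacfacdfggebehcgfb')
  18 → (6, 'ecgdbhafecdcacfacdfggebehcgfb')
  19 → (29, 'ehcgfb')
  20 → (20, 'facdfggebehcgfb')
  21 → (33, 'fb')
  22 → (13, 'fecdcacfacdfggebehcgfb')
  23 → (5, 'fecgdbhafecdcacfacdfggebehcgfb')
  24 → (4, 'ffecgdbhafecdcacfacdfggebehcgfb')
  25 → (24, 'fggebehcgfb')
  26 → (1, 'gbgffecgdbhafecdcacfacdfggebehcgfb')
  27 → (8, 'gdbhafecdcacfacdfggebehcgfb')
  28 → (26, 'gebehcgfb')
  29 → (32, 'gfb')
  30 → (3, 'gffecgdbhafecdcacfacdfggebehcgfb')
  31 → (0, 'ggbgffecgdbhafecdcacfacdfggebehcgfb')
  32 → (25, 'ggebehcgfb')
  33 → (11, 'hafecdcacfacdfggebehcgfb')
  34 → (30, 'hcgfb')

[21, 18, 12, 34, 28, 2, 10, 17, 15, 22, 19, 7, 31, 9, 16, 23, 27, 14, 6, 29, 20, 33, 13, 5, 4, 24, 1, 8, 26, 32, 3, 0, 25, 11, 30]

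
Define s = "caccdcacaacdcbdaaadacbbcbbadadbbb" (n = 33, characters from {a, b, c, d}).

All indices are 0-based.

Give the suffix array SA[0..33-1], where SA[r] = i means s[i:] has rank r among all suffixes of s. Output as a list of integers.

rank | idx | suffix
   0 |  15 | aaadacbbcbbadadbbb
   1 |   8 | aacdcbdaaadacbbcbbadadbbb
   2 |  16 | aadacbbcbbadadbbb
   3 |   6 | acaacdcbdaaadacbbcbbadadbbb
   4 |  19 | acbbcbbadadbbb
   5 |   1 | accdcacaacdcbdaaadacbbcbbadadbbb
   6 |   9 | acdcbdaaadacbbcbbadadbbb
   7 |  17 | adacbbcbbadadbbb
   8 |  26 | adadbbb
   9 |  28 | adbbb
  10 |  32 | b
  11 |  25 | badadbbb
  12 |  31 | bb
  13 |  24 | bbadadbbb
  14 |  30 | bbb
  15 |  21 | bbcbbadadbbb
  16 |  22 | bcbbadadbbb
  17 |  13 | bdaaadacbbcbbadadbbb
  18 |   7 | caacdcbdaaadacbbcbbadadbbb
  19 |   5 | cacaacdcbdaaadacbbcbbadadbbb
  20 |   0 | caccdcacaacdcbdaaadacbbcbbadadbbb
  21 |  23 | cbbadadbbb
  22 |  20 | cbbcbbadadbbb
  23 |  12 | cbdaaadacbbcbbadadbbb
  24 |   2 | ccdcacaacdcbdaaadacbbcbbadadbbb
  25 |   3 | cdcacaacdcbdaaadacbbcbbadadbbb
  26 |  10 | cdcbdaaadacbbcbbadadbbb
  27 |  14 | daaadacbbcbbadadbbb
  28 |  18 | dacbbcbbadadbbb
  29 |  27 | dadbbb
  30 |  29 | dbbb
  31 |   4 | dcacaacdcbdaaadacbbcbbadadbbb
  32 |  11 | dcbdaaadacbbcbbadadbbb

[15, 8, 16, 6, 19, 1, 9, 17, 26, 28, 32, 25, 31, 24, 30, 21, 22, 13, 7, 5, 0, 23, 20, 12, 2, 3, 10, 14, 18, 27, 29, 4, 11]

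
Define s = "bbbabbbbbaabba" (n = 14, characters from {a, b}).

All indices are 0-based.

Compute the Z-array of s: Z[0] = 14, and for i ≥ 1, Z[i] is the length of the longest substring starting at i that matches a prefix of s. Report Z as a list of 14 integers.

[14, 2, 1, 0, 3, 3, 4, 2, 1, 0, 0, 2, 1, 0]

Z[0]=14
i=1: outside box; Z[1]=2 scan→box=[1,3)
i=2: min(r-i=1, Z[1]=2)=1; Z[2]=1
i=3: outside box; Z[3]=0
i=4: outside box; Z[4]=3 scan→box=[4,7)
i=5: min(r-i=2, Z[1]=2)=2; Z[5]=3 scan→box=[5,8)
i=6: min(r-i=2, Z[1]=2)=2; Z[6]=4 scan→box=[6,10)
i=7: min(r-i=3, Z[1]=2)=2; Z[7]=2
i=8: min(r-i=2, Z[2]=1)=1; Z[8]=1
i=9: min(r-i=1, Z[3]=0)=0; Z[9]=0
i=10: outside box; Z[10]=0
i=11: outside box; Z[11]=2 scan→box=[11,13)
i=12: min(r-i=1, Z[1]=2)=1; Z[12]=1
i=13: outside box; Z[13]=0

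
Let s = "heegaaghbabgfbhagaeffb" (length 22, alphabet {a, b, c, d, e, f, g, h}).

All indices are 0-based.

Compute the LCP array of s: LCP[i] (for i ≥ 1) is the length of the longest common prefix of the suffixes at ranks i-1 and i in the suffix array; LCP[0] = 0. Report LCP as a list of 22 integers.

rank→(start, suffix):
  0 → (4, 'aaghbabgfbhagaeffb')
  1 → (9, 'abgfbhagaeffb')
  2 → (17, 'aeffb')
  3 → (15, 'agaeffb')
  4 → (5, 'aghbabgfbhagaeffb')
  5 → (21, 'b')
  6 → (8, 'babgfbhagaeffb')
  7 → (10, 'bgfbhagaeffb')
  8 → (13, 'bhagaeffb')
  9 → (1, 'eegaaghbabgfbhagaeffb')
  10 → (18, 'effb')
  11 → (2, 'egaaghbabgfbhagaeffb')
  12 → (20, 'fb')
  13 → (12, 'fbhagaeffb')
  14 → (19, 'ffb')
  15 → (3, 'gaaghbabgfbhagaeffb')
  16 → (16, 'gaeffb')
  17 → (11, 'gfbhagaeffb')
  18 → (6, 'ghbabgfbhagaeffb')
  19 → (14, 'hagaeffb')
  20 → (7, 'hbabgfbhagaeffb')
  21 → (0, 'heegaaghbabgfbhagaeffb')

SA = [4, 9, 17, 15, 5, 21, 8, 10, 13, 1, 18, 2, 20, 12, 19, 3, 16, 11, 6, 14, 7, 0]
rank  pair      lcp
   1  s[4:],s[9:]  1  'a'
   2  s[9:],s[17:]  1  'a'
   3  s[17:],s[15:]  1  'a'
   4  s[15:],s[5:]  2  'ag'
   5  s[5:],s[21:]  0  ''
   6  s[21:],s[8:]  1  'b'
   7  s[8:],s[10:]  1  'b'
   8  s[10:],s[13:]  1  'b'
   9  s[13:],s[1:]  0  ''
  10  s[1:],s[18:]  1  'e'
  11  s[18:],s[2:]  1  'e'
  12  s[2:],s[20:]  0  ''
  13  s[20:],s[12:]  2  'fb'
  14  s[12:],s[19:]  1  'f'
  15  s[19:],s[3:]  0  ''
  16  s[3:],s[16:]  2  'ga'
  17  s[16:],s[11:]  1  'g'
  18  s[11:],s[6:]  1  'g'
  19  s[6:],s[14:]  0  ''
  20  s[14:],s[7:]  1  'h'
  21  s[7:],s[0:]  1  'h'

[0, 1, 1, 1, 2, 0, 1, 1, 1, 0, 1, 1, 0, 2, 1, 0, 2, 1, 1, 0, 1, 1]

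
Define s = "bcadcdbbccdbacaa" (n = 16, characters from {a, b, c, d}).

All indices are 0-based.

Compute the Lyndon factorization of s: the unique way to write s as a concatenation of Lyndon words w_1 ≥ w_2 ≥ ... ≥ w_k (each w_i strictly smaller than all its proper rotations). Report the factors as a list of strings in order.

emit factor 1: 'bc' (i=0, period=2)
emit factor 2: 'adcdbbccdb' (i=2, period=10)
emit factor 3: 'ac' (i=12, period=2)
emit factor 4: 'a' (i=14, period=1)
emit factor 5: 'a' (i=15, period=1)

["bc", "adcdbbccdb", "ac", "a", "a"]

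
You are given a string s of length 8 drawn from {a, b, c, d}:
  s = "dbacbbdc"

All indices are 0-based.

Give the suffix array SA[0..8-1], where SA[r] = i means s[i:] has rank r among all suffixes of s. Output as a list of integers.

rank→(start, suffix):
  0 → (2, 'acbbdc')
  1 → (1, 'bacbbdc')
  2 → (4, 'bbdc')
  3 → (5, 'bdc')
  4 → (7, 'c')
  5 → (3, 'cbbdc')
  6 → (0, 'dbacbbdc')
  7 → (6, 'dc')

[2, 1, 4, 5, 7, 3, 0, 6]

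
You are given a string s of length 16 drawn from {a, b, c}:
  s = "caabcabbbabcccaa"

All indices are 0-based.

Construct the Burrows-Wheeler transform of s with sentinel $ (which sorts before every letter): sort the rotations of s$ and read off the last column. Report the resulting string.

rank  rotation           last
    0  $caabcabbbabcccaa  a
    1  a$caabcabbbabccca  a
    2  aa$caabcabbbabccc  c
    3  aabcabbbabcccaa$c  c
    4  abbbabcccaa$caabc  c
    5  abcabbbabcccaa$ca  a
    6  abcccaa$caabcabbb  b
    7  babcccaa$caabcabb  b
    8  bbabcccaa$caabcab  b
    9  bbbabcccaa$caabca  a
   10  bcabbbabcccaa$caa  a
   11  bcccaa$caabcabbba  a
   12  caa$caabcabbbabcc  c
   13  caabcabbbabcccaa$  $
   14  cabbbabcccaa$caab  b
   15  ccaa$caabcabbbabc  c
   16  cccaa$caabcabbbab  b

aacccabbbaaac$bcb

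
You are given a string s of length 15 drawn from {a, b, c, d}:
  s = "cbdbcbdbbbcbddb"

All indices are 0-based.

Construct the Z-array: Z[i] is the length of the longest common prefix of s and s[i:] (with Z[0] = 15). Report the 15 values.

[15, 0, 0, 0, 4, 0, 0, 0, 0, 0, 3, 0, 0, 0, 0]

Z[0]=15
i=1: outside box; Z[1]=0
i=2: outside box; Z[2]=0
i=3: outside box; Z[3]=0
i=4: outside box; Z[4]=4 extend→box=[4,8)
i=5: min(r-i=3, Z[1]=0)=0; Z[5]=0
i=6: min(r-i=2, Z[2]=0)=0; Z[6]=0
i=7: min(r-i=1, Z[3]=0)=0; Z[7]=0
i=8: outside box; Z[8]=0
i=9: outside box; Z[9]=0
i=10: outside box; Z[10]=3 extend→box=[10,13)
i=11: min(r-i=2, Z[1]=0)=0; Z[11]=0
i=12: min(r-i=1, Z[2]=0)=0; Z[12]=0
i=13: outside box; Z[13]=0
i=14: outside box; Z[14]=0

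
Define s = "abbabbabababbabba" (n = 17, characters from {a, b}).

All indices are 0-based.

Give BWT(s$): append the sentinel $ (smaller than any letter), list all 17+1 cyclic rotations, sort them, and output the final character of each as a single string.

abbbbbb$bbabbaaaaa

rank  rotation            last
    0  $abbabbabababbabba  a
    1  a$abbabbabababbabb  b
    2  abababbabba$abbabb  b
    3  ababbabba$abbabbab  b
    4  abba$abbabbabababb  b
    5  abbabababbabba$abb  b
    6  abbabba$abbabbabab  b
    7  abbabbabababbabba$  $
    8  ba$abbabbabababbab  b
    9  babababbabba$abbab  b
   10  bababbabba$abbabba  a
   11  babba$abbabbababab  b
   12  babbabababbabba$ab  b
   13  babbabba$abbabbaba  a
   14  bba$abbabbabababba  a
   15  bbabababbabba$abba  a
   16  bbabba$abbabbababa  a
   17  bbabbabababbabba$a  a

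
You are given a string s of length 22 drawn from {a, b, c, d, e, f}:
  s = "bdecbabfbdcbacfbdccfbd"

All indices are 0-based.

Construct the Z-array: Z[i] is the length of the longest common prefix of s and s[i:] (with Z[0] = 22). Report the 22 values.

Z[0]=22
i=1: outside box; Z[1]=0
i=2: outside box; Z[2]=0
i=3: outside box; Z[3]=0
i=4: outside box; Z[4]=1 scan→box=[4,5)
i=5: outside box; Z[5]=0
i=6: outside box; Z[6]=1 scan→box=[6,7)
i=7: outside box; Z[7]=0
i=8: outside box; Z[8]=2 scan→box=[8,10)
i=9: min(r-i=1, Z[1]=0)=0; Z[9]=0
i=10: outside box; Z[10]=0
i=11: outside box; Z[11]=1 scan→box=[11,12)
i=12: outside box; Z[12]=0
i=13: outside box; Z[13]=0
i=14: outside box; Z[14]=0
i=15: outside box; Z[15]=2 scan→box=[15,17)
i=16: min(r-i=1, Z[1]=0)=0; Z[16]=0
i=17: outside box; Z[17]=0
i=18: outside box; Z[18]=0
i=19: outside box; Z[19]=0
i=20: outside box; Z[20]=2 scan→box=[20,22)
i=21: min(r-i=1, Z[1]=0)=0; Z[21]=0

[22, 0, 0, 0, 1, 0, 1, 0, 2, 0, 0, 1, 0, 0, 0, 2, 0, 0, 0, 0, 2, 0]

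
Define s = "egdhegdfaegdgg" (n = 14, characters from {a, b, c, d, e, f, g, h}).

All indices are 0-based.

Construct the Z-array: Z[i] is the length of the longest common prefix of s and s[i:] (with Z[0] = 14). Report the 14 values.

Z[0]=14
i=1: fresh scan; Z[1]=0
i=2: fresh scan; Z[2]=0
i=3: fresh scan; Z[3]=0
i=4: fresh scan; Z[4]=3 scan→box=[4,7)
i=5: min(r-i=2, Z[1]=0)=0; Z[5]=0
i=6: min(r-i=1, Z[2]=0)=0; Z[6]=0
i=7: fresh scan; Z[7]=0
i=8: fresh scan; Z[8]=0
i=9: fresh scan; Z[9]=3 scan→box=[9,12)
i=10: min(r-i=2, Z[1]=0)=0; Z[10]=0
i=11: min(r-i=1, Z[2]=0)=0; Z[11]=0
i=12: fresh scan; Z[12]=0
i=13: fresh scan; Z[13]=0

[14, 0, 0, 0, 3, 0, 0, 0, 0, 3, 0, 0, 0, 0]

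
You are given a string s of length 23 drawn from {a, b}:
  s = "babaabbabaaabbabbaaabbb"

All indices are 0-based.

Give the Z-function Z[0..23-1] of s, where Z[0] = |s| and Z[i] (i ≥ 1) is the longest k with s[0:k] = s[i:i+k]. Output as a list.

[23, 0, 2, 0, 0, 1, 5, 0, 2, 0, 0, 0, 1, 3, 0, 1, 2, 0, 0, 0, 1, 1, 1]

Z[0]=23
i=1: fresh scan; Z[1]=0
i=2: fresh scan; Z[2]=2 scan→box=[2,4)
i=3: min(r-i=1, Z[1]=0)=0; Z[3]=0
i=4: fresh scan; Z[4]=0
i=5: fresh scan; Z[5]=1 scan→box=[5,6)
i=6: fresh scan; Z[6]=5 scan→box=[6,11)
i=7: min(r-i=4, Z[1]=0)=0; Z[7]=0
i=8: min(r-i=3, Z[2]=2)=2; Z[8]=2
i=9: min(r-i=2, Z[3]=0)=0; Z[9]=0
i=10: min(r-i=1, Z[4]=0)=0; Z[10]=0
i=11: fresh scan; Z[11]=0
i=12: fresh scan; Z[12]=1 scan→box=[12,13)
i=13: fresh scan; Z[13]=3 scan→box=[13,16)
i=14: min(r-i=2, Z[1]=0)=0; Z[14]=0
i=15: min(r-i=1, Z[2]=2)=1; Z[15]=1
i=16: fresh scan; Z[16]=2 scan→box=[16,18)
i=17: min(r-i=1, Z[1]=0)=0; Z[17]=0
i=18: fresh scan; Z[18]=0
i=19: fresh scan; Z[19]=0
i=20: fresh scan; Z[20]=1 scan→box=[20,21)
i=21: fresh scan; Z[21]=1 scan→box=[21,22)
i=22: fresh scan; Z[22]=1 scan→box=[22,23)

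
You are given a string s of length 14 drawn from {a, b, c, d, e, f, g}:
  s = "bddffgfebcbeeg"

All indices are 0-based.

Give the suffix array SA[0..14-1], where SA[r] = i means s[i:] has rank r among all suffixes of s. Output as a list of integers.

sorted suffixes:
  #0 SA[0]=8  'bcbeeg'
  #1 SA[1]=0  'bddffgfebcbeeg'
  #2 SA[2]=10  'beeg'
  #3 SA[3]=9  'cbeeg'
  #4 SA[4]=1  'ddffgfebcbeeg'
  #5 SA[5]=2  'dffgfebcbeeg'
  #6 SA[6]=7  'ebcbeeg'
  #7 SA[7]=11  'eeg'
  #8 SA[8]=12  'eg'
  #9 SA[9]=6  'febcbeeg'
  #10 SA[10]=3  'ffgfebcbeeg'
  #11 SA[11]=4  'fgfebcbeeg'
  #12 SA[12]=13  'g'
  #13 SA[13]=5  'gfebcbeeg'

[8, 0, 10, 9, 1, 2, 7, 11, 12, 6, 3, 4, 13, 5]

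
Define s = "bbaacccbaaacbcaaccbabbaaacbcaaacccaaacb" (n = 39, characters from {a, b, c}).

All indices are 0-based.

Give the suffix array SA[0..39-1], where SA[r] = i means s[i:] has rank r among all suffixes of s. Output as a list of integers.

[34, 22, 8, 28, 35, 23, 9, 14, 29, 2, 19, 36, 24, 10, 15, 30, 3, 38, 21, 7, 1, 18, 20, 0, 26, 12, 33, 27, 13, 37, 6, 17, 25, 11, 32, 5, 16, 31, 4]

rank→(start, suffix):
  0 → (34, 'aaacb')
  1 → (22, 'aaacbcaaacccaaacb')
  2 → (8, 'aaacbcaaccbabbaaacbcaaacccaaacb')
  3 → (28, 'aaacccaaacb')
  4 → (35, 'aacb')
  5 → (23, 'aacbcaaacccaaacb')
  6 → (9, 'aacbcaaccbabbaaacbcaaacccaaacb')
  7 → (14, 'aaccbabbaaacbcaaacccaaacb')
  8 → (29, 'aacccaaacb')
  9 → (2, 'aacccbaaacbcaaccbabbaaacbcaaacccaaacb')
  10 → (19, 'abbaaacbcaaacccaaacb')
  11 → (36, 'acb')
  12 → (24, 'acbcaaacccaaacb')
  13 → (10, 'acbcaaccbabbaaacbcaaacccaaacb')
  14 → (15, 'accbabbaaacbcaaacccaaacb')
  15 → (30, 'acccaaacb')
  16 → (3, 'acccbaaacbcaaccbabbaaacbcaaacccaaacb')
  17 → (38, 'b')
  18 → (21, 'baaacbcaaacccaaacb')
  19 → (7, 'baaacbcaaccbabbaaacbcaaacccaaacb')
  20 → (1, 'baacccbaaacbcaaccbabbaaacbcaaacccaaacb')
  21 → (18, 'babbaaacbcaaacccaaacb')
  22 → (20, 'bbaaacbcaaacccaaacb')
  23 → (0, 'bbaacccbaaacbcaaccbabbaaacbcaaacccaaacb')
  24 → (26, 'bcaaacccaaacb')
  25 → (12, 'bcaaccbabbaaacbcaaacccaaacb')
  26 → (33, 'caaacb')
  27 → (27, 'caaacccaaacb')
  28 → (13, 'caaccbabbaaacbcaaacccaaacb')
  29 → (37, 'cb')
  30 → (6, 'cbaaacbcaaccbabbaaacbcaaacccaaacb')
  31 → (17, 'cbabbaaacbcaaacccaaacb')
  32 → (25, 'cbcaaacccaaacb')
  33 → (11, 'cbcaaccbabbaaacbcaaacccaaacb')
  34 → (32, 'ccaaacb')
  35 → (5, 'ccbaaacbcaaccbabbaaacbcaaacccaaacb')
  36 → (16, 'ccbabbaaacbcaaacccaaacb')
  37 → (31, 'cccaaacb')
  38 → (4, 'cccbaaacbcaaccbabbaaacbcaaacccaaacb')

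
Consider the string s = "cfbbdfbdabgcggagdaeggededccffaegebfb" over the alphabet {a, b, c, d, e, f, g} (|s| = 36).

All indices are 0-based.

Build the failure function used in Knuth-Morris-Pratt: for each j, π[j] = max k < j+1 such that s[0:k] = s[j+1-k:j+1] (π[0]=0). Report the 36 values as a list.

π[0] = 0
j=1 s[j]='f': π[1]=0 (border '')
j=2 s[j]='b': π[2]=0 (border '')
j=3 s[j]='b': π[3]=0 (border '')
j=4 s[j]='d': π[4]=0 (border '')
j=5 s[j]='f': π[5]=0 (border '')
j=6 s[j]='b': π[6]=0 (border '')
j=7 s[j]='d': π[7]=0 (border '')
j=8 s[j]='a': π[8]=0 (border '')
j=9 s[j]='b': π[9]=0 (border '')
j=10 s[j]='g': π[10]=0 (border '')
j=11 s[j]='c': π[11]=1 (border 'c')
j=12 s[j]='g': k: 1→0; π[12]=0 (border '')
j=13 s[j]='g': π[13]=0 (border '')
j=14 s[j]='a': π[14]=0 (border '')
j=15 s[j]='g': π[15]=0 (border '')
j=16 s[j]='d': π[16]=0 (border '')
j=17 s[j]='a': π[17]=0 (border '')
j=18 s[j]='e': π[18]=0 (border '')
j=19 s[j]='g': π[19]=0 (border '')
j=20 s[j]='g': π[20]=0 (border '')
j=21 s[j]='e': π[21]=0 (border '')
j=22 s[j]='d': π[22]=0 (border '')
j=23 s[j]='e': π[23]=0 (border '')
j=24 s[j]='d': π[24]=0 (border '')
j=25 s[j]='c': π[25]=1 (border 'c')
j=26 s[j]='c': k: 1→0; π[26]=1 (border 'c')
j=27 s[j]='f': π[27]=2 (border 'cf')
j=28 s[j]='f': k: 2→0; π[28]=0 (border '')
j=29 s[j]='a': π[29]=0 (border '')
j=30 s[j]='e': π[30]=0 (border '')
j=31 s[j]='g': π[31]=0 (border '')
j=32 s[j]='e': π[32]=0 (border '')
j=33 s[j]='b': π[33]=0 (border '')
j=34 s[j]='f': π[34]=0 (border '')
j=35 s[j]='b': π[35]=0 (border '')

[0, 0, 0, 0, 0, 0, 0, 0, 0, 0, 0, 1, 0, 0, 0, 0, 0, 0, 0, 0, 0, 0, 0, 0, 0, 1, 1, 2, 0, 0, 0, 0, 0, 0, 0, 0]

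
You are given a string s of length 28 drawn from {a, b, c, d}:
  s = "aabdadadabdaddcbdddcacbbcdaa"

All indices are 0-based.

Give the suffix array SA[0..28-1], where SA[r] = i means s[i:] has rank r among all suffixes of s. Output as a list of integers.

[27, 26, 0, 1, 8, 20, 6, 4, 11, 22, 23, 2, 9, 15, 19, 21, 14, 24, 25, 7, 5, 3, 10, 18, 13, 17, 12, 16]

sorted suffixes:
  #0 SA[0]=27  'a'
  #1 SA[1]=26  'aa'
  #2 SA[2]=0  'aabdadadabdaddcbdddcacbbcdaa'
  #3 SA[3]=1  'abdadadabdaddcbdddcacbbcdaa'
  #4 SA[4]=8  'abdaddcbdddcacbbcdaa'
  #5 SA[5]=20  'acbbcdaa'
  #6 SA[6]=6  'adabdaddcbdddcacbbcdaa'
  #7 SA[7]=4  'adadabdaddcbdddcacbbcdaa'
  #8 SA[8]=11  'addcbdddcacbbcdaa'
  #9 SA[9]=22  'bbcdaa'
  #10 SA[10]=23  'bcdaa'
  #11 SA[11]=2  'bdadadabdaddcbdddcacbbcdaa'
  #12 SA[12]=9  'bdaddcbdddcacbbcdaa'
  #13 SA[13]=15  'bdddcacbbcdaa'
  #14 SA[14]=19  'cacbbcdaa'
  #15 SA[15]=21  'cbbcdaa'
  #16 SA[16]=14  'cbdddcacbbcdaa'
  #17 SA[17]=24  'cdaa'
  #18 SA[18]=25  'daa'
  #19 SA[19]=7  'dabdaddcbdddcacbbcdaa'
  #20 SA[20]=5  'dadabdaddcbdddcacbbcdaa'
  #21 SA[21]=3  'dadadabdaddcbdddcacbbcdaa'
  #22 SA[22]=10  'daddcbdddcacbbcdaa'
  #23 SA[23]=18  'dcacbbcdaa'
  #24 SA[24]=13  'dcbdddcacbbcdaa'
  #25 SA[25]=17  'ddcacbbcdaa'
  #26 SA[26]=12  'ddcbdddcacbbcdaa'
  #27 SA[27]=16  'dddcacbbcdaa'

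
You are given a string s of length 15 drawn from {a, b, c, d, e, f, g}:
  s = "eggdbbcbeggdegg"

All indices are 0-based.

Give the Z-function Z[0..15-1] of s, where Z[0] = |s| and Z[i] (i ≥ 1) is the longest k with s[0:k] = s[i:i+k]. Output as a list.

[15, 0, 0, 0, 0, 0, 0, 0, 4, 0, 0, 0, 3, 0, 0]

Z[0]=15
i=1: outside box; Z[1]=0
i=2: outside box; Z[2]=0
i=3: outside box; Z[3]=0
i=4: outside box; Z[4]=0
i=5: outside box; Z[5]=0
i=6: outside box; Z[6]=0
i=7: outside box; Z[7]=0
i=8: outside box; Z[8]=4 scan→box=[8,12)
i=9: min(r-i=3, Z[1]=0)=0; Z[9]=0
i=10: min(r-i=2, Z[2]=0)=0; Z[10]=0
i=11: min(r-i=1, Z[3]=0)=0; Z[11]=0
i=12: outside box; Z[12]=3 scan→box=[12,15)
i=13: min(r-i=2, Z[1]=0)=0; Z[13]=0
i=14: min(r-i=1, Z[2]=0)=0; Z[14]=0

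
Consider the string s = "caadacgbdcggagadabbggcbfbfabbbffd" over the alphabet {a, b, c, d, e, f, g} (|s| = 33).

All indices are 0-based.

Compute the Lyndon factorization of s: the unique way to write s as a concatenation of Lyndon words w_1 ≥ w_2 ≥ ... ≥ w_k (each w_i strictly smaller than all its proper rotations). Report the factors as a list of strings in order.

["c", "aadacgbdcggagadabbggcbfbfabbbffd"]

emit factor 1: 'c' (i=0, period=1)
emit factor 2: 'aadacgbdcggagadabbggcbfbfabbbffd' (i=1, period=32)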